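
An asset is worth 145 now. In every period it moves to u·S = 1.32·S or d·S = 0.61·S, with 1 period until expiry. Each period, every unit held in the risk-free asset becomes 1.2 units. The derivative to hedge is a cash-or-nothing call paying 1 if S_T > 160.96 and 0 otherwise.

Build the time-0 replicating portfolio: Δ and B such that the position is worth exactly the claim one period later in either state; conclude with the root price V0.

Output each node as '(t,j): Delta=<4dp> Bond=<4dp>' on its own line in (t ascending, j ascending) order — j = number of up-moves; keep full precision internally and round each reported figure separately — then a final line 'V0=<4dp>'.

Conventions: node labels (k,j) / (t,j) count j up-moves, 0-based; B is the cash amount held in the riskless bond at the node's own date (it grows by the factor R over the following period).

Under the risk-neutral measure, an up-move has probability p* = (R−d)/(u−d) = 0.8310 and values discount at R = 1.2.
Expiry values: V(1,0)=0.0000, V(1,1)=1.0000
(0,0): S=145.0000. Δ = (V_up−V_dn)/(S_up−S_dn) = (1.0000−0.0000)/(191.4000−88.4500) = 0.0097. V = [p*·1.0000 + (1−p*)·0.0000]/1.2 = 0.6925. B = V − Δ·S = -0.7160.
Verification: the root portfolio costs Δ(0,0)·S0 + B(0,0) = 0.6925, matching V0.

(0,0): Delta=0.0097 Bond=-0.7160
V0=0.6925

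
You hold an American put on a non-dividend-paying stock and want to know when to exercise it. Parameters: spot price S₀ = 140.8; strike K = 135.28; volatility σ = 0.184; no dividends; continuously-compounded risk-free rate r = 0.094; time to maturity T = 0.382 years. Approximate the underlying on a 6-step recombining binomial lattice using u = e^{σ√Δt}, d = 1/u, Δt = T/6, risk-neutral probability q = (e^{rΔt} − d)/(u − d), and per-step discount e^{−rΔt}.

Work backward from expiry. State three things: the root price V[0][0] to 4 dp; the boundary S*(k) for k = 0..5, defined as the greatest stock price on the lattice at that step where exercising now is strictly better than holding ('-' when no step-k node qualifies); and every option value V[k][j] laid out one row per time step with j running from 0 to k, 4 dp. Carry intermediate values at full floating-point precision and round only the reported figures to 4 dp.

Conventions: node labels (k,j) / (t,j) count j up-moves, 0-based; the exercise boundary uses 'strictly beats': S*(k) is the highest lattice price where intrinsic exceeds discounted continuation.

price = 2.6817
boundary = - - - 122.4936 116.9365 122.4936
tree:
2.6817
4.6805 1.0952
7.8999 2.1291 0.2715
12.7864 4.0361 0.6110 0.0000
18.3435 7.3825 1.3751 0.0000 0.0000
23.6485 12.7864 3.0948 0.0000 0.0000 0.0000
28.7127 18.3435 6.9653 0.0000 0.0000 0.0000 0.0000

Δt=0.06367, u=1.04752, d=0.95463, q=0.55302, disc=e^(-rΔt)=0.99403
k=6 terminal: V=max(K-S,0) → 28.7127 18.3435 6.9653 0.0000 0.0000 0.0000 0.0000
k=5: j=0 S=111.6315 intr=23.6485 cont=22.8413 V=23.6485[EX]; j=1 S=122.4936 intr=12.7864 cont=11.9793 V=12.7864[EX]; j=2 S=134.4125 intr=0.8675 cont=3.0948 V=3.0948[hold]; j=3 S=147.4911 intr=0.0000 cont=0.0000 V=0.0000[hold]; j=4 S=161.8423 intr=0.0000 cont=0.0000 V=0.0000[hold]; j=5 S=177.5899 intr=0.0000 cont=0.0000 V=0.0000[hold]  S*(5)=122.4936
k=4: j=0 S=116.9365 intr=18.3435 cont=17.5363 V=18.3435[EX]; j=1 S=128.3147 intr=6.9653 cont=7.3825 V=7.3825[hold]; j=2 S=140.8000 intr=0.0000 cont=1.3751 V=1.3751[hold]; j=3 S=154.5002 intr=0.0000 cont=0.0000 V=0.0000[hold]; j=4 S=169.5334 intr=0.0000 cont=0.0000 V=0.0000[hold]  S*(4)=116.9365
k=3: j=0 S=122.4936 intr=12.7864 cont=12.2086 V=12.7864[EX]; j=1 S=134.4125 intr=0.8675 cont=4.0361 V=4.0361[hold]; j=2 S=147.4911 intr=0.0000 cont=0.6110 V=0.6110[hold]; j=3 S=161.8423 intr=0.0000 cont=0.0000 V=0.0000[hold]  S*(3)=122.4936
k=2: j=0 S=128.3147 intr=6.9653 cont=7.8999 V=7.8999[hold]; j=1 S=140.8000 intr=0.0000 cont=2.1291 V=2.1291[hold]; j=2 S=154.5002 intr=0.0000 cont=0.2715 V=0.2715[hold]  S*(2)=-
k=1: j=0 S=134.4125 intr=0.8675 cont=4.6805 V=4.6805[hold]; j=1 S=147.4911 intr=0.0000 cont=1.0952 V=1.0952[hold]  S*(1)=-
k=0: j=0 S=140.8000 intr=0.0000 cont=2.6817 V=2.6817[hold]  S*(0)=-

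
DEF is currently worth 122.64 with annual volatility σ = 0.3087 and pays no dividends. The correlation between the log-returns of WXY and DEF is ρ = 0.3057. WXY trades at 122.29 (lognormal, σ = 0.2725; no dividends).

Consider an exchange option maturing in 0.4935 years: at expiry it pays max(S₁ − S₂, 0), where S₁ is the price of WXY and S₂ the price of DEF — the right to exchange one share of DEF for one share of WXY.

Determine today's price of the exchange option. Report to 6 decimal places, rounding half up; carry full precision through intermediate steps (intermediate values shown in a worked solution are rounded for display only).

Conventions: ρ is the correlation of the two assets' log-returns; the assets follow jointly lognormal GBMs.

σ_eff = √(σ₁² + σ₂² − 2ρσ₁σ₂) = √(0.2725² + 0.3087² − 2·0.3057·0.2725·0.3087) = 0.343687
d₁ = (ln(S₁/S₂) + (q₂ − q₁ + σ_eff²/2)T) / (σ_eff√T) = (ln(122.29/122.64) + (0.0 − 0.0 + 0.059060)·0.4935) / 0.241438 = 0.108882
d₂ = d₁ − σ_eff√T = 0.108882 − 0.241438 = -0.132556
N(d₁) = 0.543352,  N(d₂) = 0.447272
V = S₁·e^{−q₁T}·N(d₁) − S₂·e^{−q₂T}·N(d₂) = 66.446508 − 54.853451 = 11.593057
Key observation: no risk-free rate is needed — with the second asset as numeraire the exchange option is a call on the ratio S₁/S₂, and r cancels out of the value.

exchange price = 11.593057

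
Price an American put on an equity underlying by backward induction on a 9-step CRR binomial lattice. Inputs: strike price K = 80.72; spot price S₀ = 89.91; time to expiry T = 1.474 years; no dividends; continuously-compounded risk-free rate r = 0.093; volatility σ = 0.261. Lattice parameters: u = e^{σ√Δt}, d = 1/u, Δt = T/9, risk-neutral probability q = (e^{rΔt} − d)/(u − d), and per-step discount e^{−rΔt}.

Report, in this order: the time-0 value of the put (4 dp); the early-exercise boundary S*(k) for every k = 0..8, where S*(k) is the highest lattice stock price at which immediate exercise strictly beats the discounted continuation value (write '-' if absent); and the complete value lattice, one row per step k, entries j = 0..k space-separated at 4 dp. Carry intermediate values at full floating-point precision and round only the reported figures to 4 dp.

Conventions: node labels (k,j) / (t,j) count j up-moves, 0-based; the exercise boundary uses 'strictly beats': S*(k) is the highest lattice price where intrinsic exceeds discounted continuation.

Δt=0.16378, u=1.11141, d=0.89976, q=0.54614, disc=e^(-rΔt)=0.98488
k=9 terminal: V=max(K-S,0) → 45.9699 37.7960 27.6993 15.2277 0.0000 0.0000 0.0000 0.0000 0.0000 0.0000
k=8: j=0 S=38.6214 intr=42.0986 cont=40.8784 V=42.0986[EX]; j=1 S=47.7060 intr=33.0140 cont=31.7938 V=33.0140[EX]; j=2 S=58.9275 intr=21.7925 cont=20.5723 V=21.7925[EX]; j=3 S=72.7885 intr=7.9315 cont=6.8068 V=7.9315[EX]; j=4 S=89.9100 intr=0.0000 cont=0.0000 V=0.0000[hold]; j=5 S=111.0588 intr=0.0000 cont=0.0000 V=0.0000[hold]; j=6 S=137.1823 intr=0.0000 cont=0.0000 V=0.0000[hold]; j=7 S=169.4505 intr=0.0000 cont=0.0000 V=0.0000[hold]; j=8 S=209.3090 intr=0.0000 cont=0.0000 V=0.0000[hold]  S*(8)=72.7885
k=7: j=0 S=42.9240 intr=37.7960 cont=36.5758 V=37.7960[EX]; j=1 S=53.0207 intr=27.6993 cont=26.4791 V=27.6993[EX]; j=2 S=65.4923 intr=15.2277 cont=14.0075 V=15.2277[EX]; j=3 S=80.8976 intr=0.0000 cont=3.5454 V=3.5454[hold]; j=4 S=99.9265 intr=0.0000 cont=0.0000 V=0.0000[hold]; j=5 S=123.4313 intr=0.0000 cont=0.0000 V=0.0000[hold]; j=6 S=152.4651 intr=0.0000 cont=0.0000 V=0.0000[hold]; j=7 S=188.3282 intr=0.0000 cont=0.0000 V=0.0000[hold]  S*(7)=65.4923
k=6: j=0 S=47.7060 intr=33.0140 cont=31.7938 V=33.0140[EX]; j=1 S=58.9275 intr=21.7925 cont=20.5723 V=21.7925[EX]; j=2 S=72.7885 intr=7.9315 cont=8.7138 V=8.7138[hold]; j=3 S=89.9100 intr=0.0000 cont=1.5848 V=1.5848[hold]; j=4 S=111.0588 intr=0.0000 cont=0.0000 V=0.0000[hold]; j=5 S=137.1823 intr=0.0000 cont=0.0000 V=0.0000[hold]; j=6 S=169.4505 intr=0.0000 cont=0.0000 V=0.0000[hold]  S*(6)=58.9275
k=5: j=0 S=53.0207 intr=27.6993 cont=26.4791 V=27.6993[EX]; j=1 S=65.4923 intr=15.2277 cont=14.4283 V=15.2277[EX]; j=2 S=80.8976 intr=0.0000 cont=4.7475 V=4.7475[hold]; j=3 S=99.9265 intr=0.0000 cont=0.7084 V=0.7084[hold]; j=4 S=123.4313 intr=0.0000 cont=0.0000 V=0.0000[hold]; j=5 S=152.4651 intr=0.0000 cont=0.0000 V=0.0000[hold]  S*(5)=65.4923
k=4: j=0 S=58.9275 intr=21.7925 cont=20.5723 V=21.7925[EX]; j=1 S=72.7885 intr=7.9315 cont=9.3604 V=9.3604[hold]; j=2 S=89.9100 intr=0.0000 cont=2.5032 V=2.5032[hold]; j=3 S=111.0588 intr=0.0000 cont=0.3167 V=0.3167[hold]; j=4 S=137.1823 intr=0.0000 cont=0.0000 V=0.0000[hold]  S*(4)=58.9275
k=3: j=0 S=65.4923 intr=15.2277 cont=14.7761 V=15.2277[EX]; j=1 S=80.8976 intr=0.0000 cont=5.5306 V=5.5306[hold]; j=2 S=99.9265 intr=0.0000 cont=1.2893 V=1.2893[hold]; j=3 S=123.4313 intr=0.0000 cont=0.1415 V=0.1415[hold]  S*(3)=65.4923
k=2: j=0 S=72.7885 intr=7.9315 cont=9.7816 V=9.7816[hold]; j=1 S=89.9100 intr=0.0000 cont=3.1657 V=3.1657[hold]; j=2 S=111.0588 intr=0.0000 cont=0.6524 V=0.6524[hold]  S*(2)=-
k=1: j=0 S=80.8976 intr=0.0000 cont=6.0752 V=6.0752[hold]; j=1 S=99.9265 intr=0.0000 cont=1.7660 V=1.7660[hold]  S*(1)=-
k=0: j=0 S=89.9100 intr=0.0000 cont=3.6655 V=3.6655[hold]  S*(0)=-

price = 3.6655
boundary = - - - 65.4923 58.9275 65.4923 58.9275 65.4923 72.7885
tree:
3.6655
6.0752 1.7660
9.7816 3.1657 0.6524
15.2277 5.5306 1.2893 0.1415
21.7925 9.3604 2.5032 0.3167 0.0000
27.6993 15.2277 4.7475 0.7084 0.0000 0.0000
33.0140 21.7925 8.7138 1.5848 0.0000 0.0000 0.0000
37.7960 27.6993 15.2277 3.5454 0.0000 0.0000 0.0000 0.0000
42.0986 33.0140 21.7925 7.9315 0.0000 0.0000 0.0000 0.0000 0.0000
45.9699 37.7960 27.6993 15.2277 0.0000 0.0000 0.0000 0.0000 0.0000 0.0000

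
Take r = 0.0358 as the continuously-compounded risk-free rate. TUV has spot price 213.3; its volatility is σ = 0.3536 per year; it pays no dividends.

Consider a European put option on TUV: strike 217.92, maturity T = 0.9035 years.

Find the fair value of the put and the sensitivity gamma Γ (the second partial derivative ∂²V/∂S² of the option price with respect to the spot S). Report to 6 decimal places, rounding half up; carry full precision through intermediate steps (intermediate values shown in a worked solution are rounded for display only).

price = 27.168983
Γ = 0.005454

σ√T = 0.3536·√0.9035 = 0.336106
d₁ = (ln(S/K) + (r+σ²/2)T) / (σ√T) = (ln(213.3/217.92) + (0.0358+0.3536²/2)·0.9035) / 0.336106 = (-0.021428 + 0.088829) / 0.336106 = 0.200534
d₂ = d₁ − σ√T = 0.200534 − 0.336106 = -0.135572
e^{−rT} = 0.968172
N(−d₁) = 0.420532,  N(−d₂) = 0.553920
Put price V = K·e^{−rT}·N(−d₂) − S·N(−d₁) = 116.868386 − 89.699403 = 27.168983
φ(d₁) = (1/√(2π))·e^{−d₁²/2} = 0.391001
Γ = φ(d₁) / (S·σ·√T) = 0.005454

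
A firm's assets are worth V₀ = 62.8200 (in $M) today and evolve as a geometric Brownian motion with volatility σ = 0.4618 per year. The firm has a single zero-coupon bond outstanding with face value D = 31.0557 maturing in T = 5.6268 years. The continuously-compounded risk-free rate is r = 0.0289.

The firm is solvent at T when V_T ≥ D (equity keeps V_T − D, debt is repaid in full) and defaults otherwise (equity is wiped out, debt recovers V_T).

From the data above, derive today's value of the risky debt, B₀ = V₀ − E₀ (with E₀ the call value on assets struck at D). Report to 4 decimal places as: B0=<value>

With assets at 62.8200 and a single debt payment of 31.0557 at 5.6268 years:
d₁ = [ln(V₀/D) + (r + σ²/2)T] / (σ√T)
   = [ln(62.8200/31.0557) + (0.0289 + 0.5·0.4618²)·5.6268] / (0.4618·√5.6268)
   = [0.704491 + 0.762598] / 1.095430 = 1.339281
d₂ = d₁ − σ√T = 1.339281 − 1.095430 = 0.243851
N(d₁) = 0.909760,  N(d₂) = 0.596327,  e^(−rT) = 0.849919
E₀ = V₀·N(d₁) − D·e^(−rT)·N(d₂)
   = 62.8200·0.909760 − 31.0557·0.849919·0.596327 = 41.411207
B₀ = V₀ − E₀ = 62.8200 − 41.411207 = 21.408793

B0=21.4088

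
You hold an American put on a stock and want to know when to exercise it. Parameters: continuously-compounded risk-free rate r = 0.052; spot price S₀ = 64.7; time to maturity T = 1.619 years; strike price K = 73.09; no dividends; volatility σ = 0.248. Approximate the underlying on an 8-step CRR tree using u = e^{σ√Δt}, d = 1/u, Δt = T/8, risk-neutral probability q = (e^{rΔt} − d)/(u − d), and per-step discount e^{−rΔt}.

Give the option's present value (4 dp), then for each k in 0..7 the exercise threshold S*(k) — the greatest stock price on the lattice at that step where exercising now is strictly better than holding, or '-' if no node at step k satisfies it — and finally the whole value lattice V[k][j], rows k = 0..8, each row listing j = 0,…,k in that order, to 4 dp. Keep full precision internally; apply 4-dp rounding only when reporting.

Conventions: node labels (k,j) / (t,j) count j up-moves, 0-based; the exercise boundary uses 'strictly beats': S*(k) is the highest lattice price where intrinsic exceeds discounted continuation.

price = 10.9824
boundary = - - 51.7606 46.2964 51.7606 57.8698 51.7606 57.8698
tree:
10.9824
15.5477 6.9827
21.3294 10.5157 3.8566
26.7936 15.2872 6.3157 1.6602
31.6810 21.3294 10.0090 3.0276 0.4290
36.0524 26.7936 15.2202 5.3919 0.9021 0.0000
39.9624 31.6810 21.3294 9.2882 1.8971 0.0000 0.0000
43.4596 36.0524 26.7936 15.2202 3.9896 0.0000 0.0000 0.0000
46.5876 39.9624 31.6810 21.3294 8.3900 0.0000 0.0000 0.0000 0.0000

Δt=0.20237  u=1.11803  d=0.89443  q=0.51945  discount=0.98953
step 8 (expiry): payoffs max(K−S,0) = 46.5876 39.9624 31.6810 21.3294 8.3900 0.0000 0.0000 0.0000 0.0000
step 7: (k=7,j=0): S=29.6304, K−S=43.4596, hold=42.6944 ⇒ V=43.4596 exercise | (k=7,j=1): S=37.0376, K−S=36.0524, hold=35.2873 ⇒ V=36.0524 exercise | (k=7,j=2): S=46.2964, K−S=26.7936, hold=26.0285 ⇒ V=26.7936 exercise | (k=7,j=3): S=57.8698, K−S=15.2202, hold=14.4551 ⇒ V=15.2202 exercise | (k=7,j=4): S=72.3363, K−S=0.7537, hold=3.9896 ⇒ V=3.9896 continue | (k=7,j=5): S=90.4193, K−S=0.0000, hold=0.0000 ⇒ V=0.0000 continue | (k=7,j=6): S=113.0227, K−S=0.0000, hold=0.0000 ⇒ V=0.0000 continue | (k=7,j=7): S=141.2767, K−S=0.0000, hold=0.0000 ⇒ V=0.0000 continue  boundary S*=57.8698
step 6: (k=6,j=0): S=33.1276, K−S=39.9624, hold=39.1972 ⇒ V=39.9624 exercise | (k=6,j=1): S=41.4090, K−S=31.6810, hold=30.9158 ⇒ V=31.6810 exercise | (k=6,j=2): S=51.7606, K−S=21.3294, hold=20.5642 ⇒ V=21.3294 exercise | (k=6,j=3): S=64.7000, K−S=8.3900, hold=9.2882 ⇒ V=9.2882 continue | (k=6,j=4): S=80.8740, K−S=0.0000, hold=1.8971 ⇒ V=1.8971 continue | (k=6,j=5): S=101.0912, K−S=0.0000, hold=0.0000 ⇒ V=0.0000 continue | (k=6,j=6): S=126.3625, K−S=0.0000, hold=0.0000 ⇒ V=0.0000 continue  boundary S*=51.7606
step 5: (k=5,j=0): S=37.0376, K−S=36.0524, hold=35.2873 ⇒ V=36.0524 exercise | (k=5,j=1): S=46.2964, K−S=26.7936, hold=26.0285 ⇒ V=26.7936 exercise | (k=5,j=2): S=57.8698, K−S=15.2202, hold=14.9168 ⇒ V=15.2202 exercise | (k=5,j=3): S=72.3363, K−S=0.7537, hold=5.3919 ⇒ V=5.3919 continue | (k=5,j=4): S=90.4193, K−S=0.0000, hold=0.9021 ⇒ V=0.9021 continue | (k=5,j=5): S=113.0227, K−S=0.0000, hold=0.0000 ⇒ V=0.0000 continue  boundary S*=57.8698
step 4: (k=4,j=0): S=41.4090, K−S=31.6810, hold=30.9158 ⇒ V=31.6810 exercise | (k=4,j=1): S=51.7606, K−S=21.3294, hold=20.5642 ⇒ V=21.3294 exercise | (k=4,j=2): S=64.7000, K−S=8.3900, hold=10.0090 ⇒ V=10.0090 continue | (k=4,j=3): S=80.8740, K−S=0.0000, hold=3.0276 ⇒ V=3.0276 continue | (k=4,j=4): S=101.0912, K−S=0.0000, hold=0.4290 ⇒ V=0.4290 continue  boundary S*=51.7606
step 3: (k=3,j=0): S=46.2964, K−S=26.7936, hold=26.0285 ⇒ V=26.7936 exercise | (k=3,j=1): S=57.8698, K−S=15.2202, hold=15.2872 ⇒ V=15.2872 continue | (k=3,j=2): S=72.3363, K−S=0.7537, hold=6.3157 ⇒ V=6.3157 continue | (k=3,j=3): S=90.4193, K−S=0.0000, hold=1.6602 ⇒ V=1.6602 continue  boundary S*=46.2964
step 2: (k=2,j=0): S=51.7606, K−S=21.3294, hold=20.5987 ⇒ V=21.3294 exercise | (k=2,j=1): S=64.7000, K−S=8.3900, hold=10.5157 ⇒ V=10.5157 continue | (k=2,j=2): S=80.8740, K−S=0.0000, hold=3.8566 ⇒ V=3.8566 continue  boundary S*=51.7606
step 1: (k=1,j=0): S=57.8698, K−S=15.2202, hold=15.5477 ⇒ V=15.5477 continue | (k=1,j=1): S=72.3363, K−S=0.7537, hold=6.9827 ⇒ V=6.9827 continue  boundary S*=-
step 0: (k=0,j=0): S=64.7000, K−S=8.3900, hold=10.9824 ⇒ V=10.9824 continue  boundary S*=-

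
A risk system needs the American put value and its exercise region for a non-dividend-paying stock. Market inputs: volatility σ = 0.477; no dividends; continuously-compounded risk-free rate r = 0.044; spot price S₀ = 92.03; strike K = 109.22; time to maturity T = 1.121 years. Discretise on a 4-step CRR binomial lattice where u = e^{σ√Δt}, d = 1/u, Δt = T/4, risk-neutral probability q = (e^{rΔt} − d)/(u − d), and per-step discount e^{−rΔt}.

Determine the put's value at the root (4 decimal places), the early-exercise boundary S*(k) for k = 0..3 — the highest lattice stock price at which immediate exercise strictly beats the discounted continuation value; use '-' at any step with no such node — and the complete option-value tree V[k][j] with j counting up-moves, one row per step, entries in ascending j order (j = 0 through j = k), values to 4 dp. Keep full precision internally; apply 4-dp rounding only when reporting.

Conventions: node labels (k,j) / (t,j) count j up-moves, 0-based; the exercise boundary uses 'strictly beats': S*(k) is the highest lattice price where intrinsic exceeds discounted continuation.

price = 27.9494
boundary = - - 55.5387 71.4928
tree:
27.9494
39.6000 15.1070
53.6813 24.2346 4.8631
66.0752 37.7272 9.1432 0.0000
75.7033 53.6813 17.1900 0.0000 0.0000

Δt=0.28025, u=1.28726, d=0.77684, q=0.46151, disc=e^(-rΔt)=0.98774
k=4 terminal: V=max(K-S,0) → 75.7033 53.6813 17.1900 0.0000 0.0000
k=3: j=0 S=43.1448 intr=66.0752 cont=64.7366 V=66.0752[EX]; j=1 S=71.4928 intr=37.7272 cont=36.3886 V=37.7272[EX]; j=2 S=118.4667 intr=0.0000 cont=9.1432 V=9.1432[hold]; j=3 S=196.3044 intr=0.0000 cont=0.0000 V=0.0000[hold]  S*(3)=71.4928
k=2: j=0 S=55.5387 intr=53.6813 cont=52.3428 V=53.6813[EX]; j=1 S=92.0300 intr=17.1900 cont=24.2346 V=24.2346[hold]; j=2 S=152.4977 intr=0.0000 cont=4.8631 V=4.8631[hold]  S*(2)=55.5387
k=1: j=0 S=71.4928 intr=37.7272 cont=39.6000 V=39.6000[hold]; j=1 S=118.4667 intr=0.0000 cont=15.1070 V=15.1070[hold]  S*(1)=-
k=0: j=0 S=92.0300 intr=17.1900 cont=27.9494 V=27.9494[hold]  S*(0)=-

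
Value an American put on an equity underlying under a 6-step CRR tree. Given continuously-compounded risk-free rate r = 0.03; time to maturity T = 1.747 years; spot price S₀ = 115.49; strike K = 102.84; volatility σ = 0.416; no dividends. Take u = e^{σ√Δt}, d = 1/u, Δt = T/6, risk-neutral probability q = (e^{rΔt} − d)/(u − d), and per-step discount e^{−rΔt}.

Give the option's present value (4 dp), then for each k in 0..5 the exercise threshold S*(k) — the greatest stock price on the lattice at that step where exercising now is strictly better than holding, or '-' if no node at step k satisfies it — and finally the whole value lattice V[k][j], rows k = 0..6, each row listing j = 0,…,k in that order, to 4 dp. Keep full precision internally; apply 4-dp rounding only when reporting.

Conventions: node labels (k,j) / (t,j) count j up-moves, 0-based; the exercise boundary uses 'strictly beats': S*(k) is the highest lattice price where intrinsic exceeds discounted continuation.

params: Δt=0.29117 u=1.25166 d=0.79894 q=0.46349 e^(-rΔt)=0.99130
t_6 payoffs: 72.8055 55.7862 29.1227 0.0000 0.0000 0.0000 0.0000
t_5: node(5,0) S=37.5930 payoff=65.2470 vs cont=64.3526 → 65.2470 [stop]  node(5,1) S=58.8955 payoff=43.9445 vs cont=43.0501 → 43.9445 [stop]  node(5,2) S=92.2692 payoff=10.5708 vs cont=15.4886 → 15.4886 [wait]  node(5,3) S=144.5546 payoff=0.0000 vs cont=0.0000 → 0.0000 [wait]  node(5,4) S=226.4679 payoff=0.0000 vs cont=0.0000 → 0.0000 [wait]  node(5,5) S=354.7982 payoff=0.0000 vs cont=0.0000 → 0.0000 [wait]  ⇒ S*(5)=58.8955
t_4: node(4,0) S=47.0538 payoff=55.7862 vs cont=54.8918 → 55.7862 [stop]  node(4,1) S=73.7173 payoff=29.1227 vs cont=30.4878 → 30.4878 [wait]  node(4,2) S=115.4900 payoff=0.0000 vs cont=8.2374 → 8.2374 [wait]  node(4,3) S=180.9336 payoff=0.0000 vs cont=0.0000 → 0.0000 [wait]  node(4,4) S=283.4614 payoff=0.0000 vs cont=0.0000 → 0.0000 [wait]  ⇒ S*(4)=47.0538
t_3: node(3,0) S=58.8955 payoff=43.9445 vs cont=43.6773 → 43.9445 [stop]  node(3,1) S=92.2692 payoff=10.5708 vs cont=19.9994 → 19.9994 [wait]  node(3,2) S=144.5546 payoff=0.0000 vs cont=4.3810 → 4.3810 [wait]  node(3,3) S=226.4679 payoff=0.0000 vs cont=0.0000 → 0.0000 [wait]  ⇒ S*(3)=58.8955
t_2: node(2,0) S=73.7173 payoff=29.1227 vs cont=32.5604 → 32.5604 [wait]  node(2,1) S=115.4900 payoff=0.0000 vs cont=12.6494 → 12.6494 [wait]  node(2,2) S=180.9336 payoff=0.0000 vs cont=2.3300 → 2.3300 [wait]  ⇒ S*(2)=-
t_1: node(1,0) S=92.2692 payoff=10.5708 vs cont=23.1288 → 23.1288 [wait]  node(1,1) S=144.5546 payoff=0.0000 vs cont=7.7980 → 7.7980 [wait]  ⇒ S*(1)=-
t_0: node(0,0) S=115.4900 payoff=0.0000 vs cont=15.8837 → 15.8837 [wait]  ⇒ S*(0)=-

price = 15.8837
boundary = - - - 58.8955 47.0538 58.8955
tree:
15.8837
23.1288 7.7980
32.5604 12.6494 2.3300
43.9445 19.9994 4.3810 0.0000
55.7862 30.4878 8.2374 0.0000 0.0000
65.2470 43.9445 15.4886 0.0000 0.0000 0.0000
72.8055 55.7862 29.1227 0.0000 0.0000 0.0000 0.0000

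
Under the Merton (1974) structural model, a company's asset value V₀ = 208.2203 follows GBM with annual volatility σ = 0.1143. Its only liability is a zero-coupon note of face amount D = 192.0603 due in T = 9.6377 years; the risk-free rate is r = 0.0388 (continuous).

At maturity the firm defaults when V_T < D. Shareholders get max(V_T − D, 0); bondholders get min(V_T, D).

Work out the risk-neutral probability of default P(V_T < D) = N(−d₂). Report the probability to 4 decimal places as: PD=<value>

PD=0.1348

Apply the equity-as-call identities (strike 192.0603, horizon 9.6377 years):
d₁ = [ln(V₀/D) + (r + σ²/2)T] / (σ√T)
   = [ln(208.2203/192.0603) + (0.0388 + 0.5·0.1143²)·9.6377] / (0.1143·√9.6377)
   = [0.080787 + 0.436899] / 0.354840 = 1.458926
d₂ = d₁ − σ√T = 1.458926 − 0.354840 = 1.104086
risk-neutral PD = N(−d₂) = N(-1.104086) = 0.134778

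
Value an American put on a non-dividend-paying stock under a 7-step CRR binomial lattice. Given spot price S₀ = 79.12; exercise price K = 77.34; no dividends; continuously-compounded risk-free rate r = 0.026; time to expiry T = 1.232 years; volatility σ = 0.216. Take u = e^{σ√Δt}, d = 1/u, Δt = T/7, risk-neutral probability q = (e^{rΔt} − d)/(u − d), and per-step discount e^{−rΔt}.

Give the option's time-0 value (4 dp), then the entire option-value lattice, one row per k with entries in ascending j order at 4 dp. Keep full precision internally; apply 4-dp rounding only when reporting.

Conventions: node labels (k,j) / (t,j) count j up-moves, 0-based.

Δt=0.17600, u=1.09485, d=0.91337, q=0.50263, disc=e^(-rΔt)=0.99543
k=7 terminal: V=max(K-S,0) → 35.3830 27.0463 17.0531 5.0744 0.0000 0.0000 0.0000 0.0000
k=6: j=0 S=45.9366 intr=31.4034 cont=31.0503 V=31.4034[EX]; j=1 S=55.0641 intr=22.2759 cont=21.9228 V=22.2759[EX]; j=2 S=66.0051 intr=11.3349 cont=10.9818 V=11.3349[EX]; j=3 S=79.1200 intr=0.0000 cont=2.5123 V=2.5123[hold]; j=4 S=94.8408 intr=0.0000 cont=0.0000 V=0.0000[hold]; j=5 S=113.6853 intr=0.0000 cont=0.0000 V=0.0000[hold]; j=6 S=136.2741 intr=0.0000 cont=0.0000 V=0.0000[hold]
k=5: j=0 S=50.2937 intr=27.0463 cont=26.6932 V=27.0463[EX]; j=1 S=60.2869 intr=17.0531 cont=16.7000 V=17.0531[EX]; j=2 S=72.2656 intr=5.0744 cont=6.8689 V=6.8689[hold]; j=3 S=86.6245 intr=0.0000 cont=1.2438 V=1.2438[hold]; j=4 S=103.8364 intr=0.0000 cont=0.0000 V=0.0000[hold]; j=5 S=124.4683 intr=0.0000 cont=0.0000 V=0.0000[hold]
k=4: j=0 S=55.0641 intr=22.2759 cont=21.9228 V=22.2759[EX]; j=1 S=66.0051 intr=11.3349 cont=11.8797 V=11.8797[hold]; j=2 S=79.1200 intr=0.0000 cont=4.0231 V=4.0231[hold]; j=3 S=94.8408 intr=0.0000 cont=0.6158 V=0.6158[hold]; j=4 S=113.6853 intr=0.0000 cont=0.0000 V=0.0000[hold]
k=3: j=0 S=60.2869 intr=17.0531 cont=16.9726 V=17.0531[EX]; j=1 S=72.2656 intr=5.0744 cont=7.8945 V=7.8945[hold]; j=2 S=86.6245 intr=0.0000 cont=2.2999 V=2.2999[hold]; j=3 S=103.8364 intr=0.0000 cont=0.3049 V=0.3049[hold]
k=2: j=0 S=66.0051 intr=11.3349 cont=12.3928 V=12.3928[hold]; j=1 S=79.1200 intr=0.0000 cont=5.0593 V=5.0593[hold]; j=2 S=94.8408 intr=0.0000 cont=1.2912 V=1.2912[hold]
k=1: j=0 S=72.2656 intr=5.0744 cont=8.6670 V=8.6670[hold]; j=1 S=86.6245 intr=0.0000 cont=3.1509 V=3.1509[hold]
k=0: j=0 S=79.1200 intr=0.0000 cont=5.8675 V=5.8675[hold]

price = 5.8675
tree:
5.8675
8.6670 3.1509
12.3928 5.0593 1.2912
17.0531 7.8945 2.2999 0.3049
22.2759 11.8797 4.0231 0.6158 0.0000
27.0463 17.0531 6.8689 1.2438 0.0000 0.0000
31.4034 22.2759 11.3349 2.5123 0.0000 0.0000 0.0000
35.3830 27.0463 17.0531 5.0744 0.0000 0.0000 0.0000 0.0000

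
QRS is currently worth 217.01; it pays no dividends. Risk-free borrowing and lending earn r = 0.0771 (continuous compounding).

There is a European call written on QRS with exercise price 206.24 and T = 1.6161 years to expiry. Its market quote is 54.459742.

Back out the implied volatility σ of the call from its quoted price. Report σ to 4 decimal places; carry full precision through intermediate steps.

sigma = 0.3414

At σ = 0.3414 the Black–Scholes value reproduces the quote:
σ√T = 0.3414·√1.6161 = 0.434008
d₁ = (ln(S/K) + (r+σ²/2)T) / (σ√T) = (ln(217.01/206.24) + (0.0771+0.3414²/2)·1.6161) / 0.434008 = (0.050903 + 0.218783) / 0.434008 = 0.621384
d₂ = d₁ − σ√T = 0.621384 − 0.434008 = 0.187376
e^{−rT} = 0.882849
N(d₁) = 0.732827,  N(d₂) = 0.574317
V = S·N(d₁) − K·e^{−rT}·N(d₂) = 159.030691 − 104.570949 = 54.459742 (the quoted price), and the Black–Scholes price is strictly increasing in σ, so σ is unique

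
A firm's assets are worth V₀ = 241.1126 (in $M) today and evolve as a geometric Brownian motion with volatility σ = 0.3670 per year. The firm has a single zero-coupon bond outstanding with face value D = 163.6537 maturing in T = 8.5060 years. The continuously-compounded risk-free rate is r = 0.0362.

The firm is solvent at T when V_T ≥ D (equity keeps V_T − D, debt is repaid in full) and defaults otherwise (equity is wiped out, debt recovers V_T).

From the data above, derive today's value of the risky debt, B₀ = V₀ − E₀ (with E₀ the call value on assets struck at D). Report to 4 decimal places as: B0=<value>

B0=94.0833

Equity is a call on the firm's assets struck at D = 163.6537:
d₁ = [ln(V₀/D) + (r + σ²/2)T] / (σ√T)
   = [ln(241.1126/163.6537) + (0.0362 + 0.5·0.3670²)·8.5060] / (0.3670·√8.5060)
   = [0.387511 + 0.880750] / 1.070357 = 1.184895
d₂ = d₁ − σ√T = 1.184895 − 1.070357 = 0.114538
N(d₁) = 0.881971,  N(d₂) = 0.545594,  e^(−rT) = 0.734976
E₀ = V₀·N(d₁) − D·e^(−rT)·N(d₂)
   = 241.1126·0.881971 − 163.6537·0.734976·0.545594 = 147.029273
B₀ = V₀ − E₀ = 241.1126 − 147.029273 = 94.083327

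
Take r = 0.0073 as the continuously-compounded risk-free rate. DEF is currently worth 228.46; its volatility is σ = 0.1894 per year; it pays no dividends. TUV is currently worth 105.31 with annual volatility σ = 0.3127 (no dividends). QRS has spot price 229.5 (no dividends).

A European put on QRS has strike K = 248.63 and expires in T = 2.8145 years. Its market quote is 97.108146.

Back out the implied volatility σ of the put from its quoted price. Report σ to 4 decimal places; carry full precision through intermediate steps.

At σ = 0.5914 the Black–Scholes value reproduces the quote:
σ√T = 0.5914·√2.8145 = 0.992161
d₁ = (ln(S/K) + (r+σ²/2)T) / (σ√T) = (ln(229.5/248.63) + (0.0073+0.5914²/2)·2.8145) / 0.992161 = (-0.080063 + 0.512737) / 0.992161 = 0.436093
d₂ = d₁ − σ√T = 0.436093 − 0.992161 = -0.556068
e^{−rT} = 0.979664
N(−d₁) = 0.331385,  N(−d₂) = 0.710918
V = K·e^{−rT}·N(−d₂) − S·N(−d₁) = 173.160916 − 76.052770 = 97.108146 (the quoted price), and the Black–Scholes price is strictly increasing in σ, so σ is unique

sigma = 0.5914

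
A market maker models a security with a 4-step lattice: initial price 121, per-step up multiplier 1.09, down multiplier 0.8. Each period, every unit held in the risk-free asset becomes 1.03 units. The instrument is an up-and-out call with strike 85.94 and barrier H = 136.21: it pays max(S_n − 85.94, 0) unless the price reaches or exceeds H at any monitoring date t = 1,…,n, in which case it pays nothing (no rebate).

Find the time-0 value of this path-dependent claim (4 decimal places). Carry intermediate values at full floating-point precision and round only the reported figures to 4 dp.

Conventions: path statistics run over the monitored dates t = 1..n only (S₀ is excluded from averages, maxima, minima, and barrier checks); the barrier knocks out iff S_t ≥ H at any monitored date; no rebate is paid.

price = 7.9555

Under the martingale measure an up-move has probability p* = 0.7931; value the claim as the probability-weighted average of per-path payoffs, discounted 4 periods at R = 1.03.
Enumerate all 2^4 = 16 price paths (U = up ×1.09, D = down ×0.8); each path with k up-moves has probability p*^k·(1−p*)^(4−k).
DDDD: M=96.8000, payoff=0.0000, prob=0.001832
UDDD: M=131.8900, payoff=0.0000, prob=0.007024
DUDD: M=105.5120, payoff=0.0000, prob=0.007024
UUDD: M=143.7601, payoff=0.0000, prob=0.026926
DDUD: M=96.8000, payoff=0.0000, prob=0.007024
UDUD: M=131.8900, payoff=6.0665, prob=0.026926
DUUD: M=115.0081, payoff=6.0665, prob=0.026926
UUUD: M=156.6985, payoff=0.0000, prob=0.103215
DDDU: M=96.8000, payoff=0.0000, prob=0.007024
UDDU: M=131.8900, payoff=6.0665, prob=0.026926
DUDU: M=105.5120, payoff=6.0665, prob=0.026926
UUDU: M=143.7601, payoff=0.0000, prob=0.103215
DDUU: M=96.8000, payoff=6.0665, prob=0.026926
UDUU: M=131.8900, payoff=39.4188, prob=0.103215
DUUU: M=125.3588, payoff=39.4188, prob=0.103215
UUUU: M=170.8014, payoff=0.0000, prob=0.395657
Price = Σ prob·payoff / R^4 = 8.953941 / 1.125509 = 7.9555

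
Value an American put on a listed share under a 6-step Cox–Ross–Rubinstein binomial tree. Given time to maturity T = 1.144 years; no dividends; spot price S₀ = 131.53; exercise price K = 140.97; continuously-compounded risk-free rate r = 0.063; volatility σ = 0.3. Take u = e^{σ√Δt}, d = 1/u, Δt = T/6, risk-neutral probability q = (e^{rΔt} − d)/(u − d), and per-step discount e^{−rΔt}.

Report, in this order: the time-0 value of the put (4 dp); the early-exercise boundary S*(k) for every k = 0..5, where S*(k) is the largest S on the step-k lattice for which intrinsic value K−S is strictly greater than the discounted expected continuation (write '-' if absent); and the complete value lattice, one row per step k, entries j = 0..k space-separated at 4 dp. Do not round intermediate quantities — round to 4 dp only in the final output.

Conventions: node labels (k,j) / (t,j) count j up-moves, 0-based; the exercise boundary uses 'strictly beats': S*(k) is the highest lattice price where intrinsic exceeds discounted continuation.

price = 18.5711
boundary = - - 101.2146 88.7875 101.2146 115.3809
tree:
18.5711
27.6797 10.3715
39.7554 16.8811 4.4432
52.1825 26.5270 8.1322 1.0499
63.0837 39.7554 14.6081 2.1831 0.0000
72.6465 52.1825 25.5891 4.5397 0.0000 0.0000
81.0352 63.0837 39.7554 9.4400 0.0000 0.0000 0.0000

Δt=0.19067  u=1.13996  d=0.87722  q=0.51329  discount=0.98806
step 6 (expiry): payoffs max(K−S,0) = 81.0352 63.0837 39.7554 9.4400 0.0000 0.0000 0.0000
step 5: (k=5,j=0): S=68.3235, K−S=72.6465, hold=70.9633 ⇒ V=72.6465 exercise | (k=5,j=1): S=88.7875, K−S=52.1825, hold=50.4993 ⇒ V=52.1825 exercise | (k=5,j=2): S=115.3809, K−S=25.5891, hold=23.9059 ⇒ V=25.5891 exercise | (k=5,j=3): S=149.9394, K−S=0.0000, hold=4.5397 ⇒ V=4.5397 continue | (k=5,j=4): S=194.8487, K−S=0.0000, hold=0.0000 ⇒ V=0.0000 continue | (k=5,j=5): S=253.2092, K−S=0.0000, hold=0.0000 ⇒ V=0.0000 continue  boundary S*=115.3809
step 4: (k=4,j=0): S=77.8863, K−S=63.0837, hold=61.4005 ⇒ V=63.0837 exercise | (k=4,j=1): S=101.2146, K−S=39.7554, hold=38.0722 ⇒ V=39.7554 exercise | (k=4,j=2): S=131.5300, K−S=9.4400, hold=14.6081 ⇒ V=14.6081 continue | (k=4,j=3): S=170.9254, K−S=0.0000, hold=2.1831 ⇒ V=2.1831 continue | (k=4,j=4): S=222.1204, K−S=0.0000, hold=0.0000 ⇒ V=0.0000 continue  boundary S*=101.2146
step 3: (k=3,j=0): S=88.7875, K−S=52.1825, hold=50.4993 ⇒ V=52.1825 exercise | (k=3,j=1): S=115.3809, K−S=25.5891, hold=26.5270 ⇒ V=26.5270 continue | (k=3,j=2): S=149.9394, K−S=0.0000, hold=8.1322 ⇒ V=8.1322 continue | (k=3,j=3): S=194.8487, K−S=0.0000, hold=1.0499 ⇒ V=1.0499 continue  boundary S*=88.7875
step 2: (k=2,j=0): S=101.2146, K−S=39.7554, hold=38.5479 ⇒ V=39.7554 exercise | (k=2,j=1): S=131.5300, K−S=9.4400, hold=16.8811 ⇒ V=16.8811 continue | (k=2,j=2): S=170.9254, K−S=0.0000, hold=4.4432 ⇒ V=4.4432 continue  boundary S*=101.2146
step 1: (k=1,j=0): S=115.3809, K−S=25.5891, hold=27.6797 ⇒ V=27.6797 continue | (k=1,j=1): S=149.9394, K−S=0.0000, hold=10.3715 ⇒ V=10.3715 continue  boundary S*=-
step 0: (k=0,j=0): S=131.5300, K−S=9.4400, hold=18.5711 ⇒ V=18.5711 continue  boundary S*=-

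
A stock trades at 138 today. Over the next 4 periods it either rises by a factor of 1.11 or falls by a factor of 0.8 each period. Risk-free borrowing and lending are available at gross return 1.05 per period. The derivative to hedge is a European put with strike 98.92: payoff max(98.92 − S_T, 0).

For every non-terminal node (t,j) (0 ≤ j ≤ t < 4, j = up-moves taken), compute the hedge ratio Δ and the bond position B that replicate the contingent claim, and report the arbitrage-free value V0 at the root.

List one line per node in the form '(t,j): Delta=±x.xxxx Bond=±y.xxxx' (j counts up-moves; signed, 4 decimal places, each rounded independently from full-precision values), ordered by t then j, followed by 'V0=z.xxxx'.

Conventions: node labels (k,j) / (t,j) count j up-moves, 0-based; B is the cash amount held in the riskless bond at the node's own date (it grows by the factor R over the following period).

(0,0): Delta=-0.0407 Bond=6.0610
(1,0): Delta=-0.1913 Bond=22.9877
(1,1): Delta=-0.0147 Bond=2.3744
(2,0): Delta=-0.7223 Bond=71.0371
(2,1): Delta=-0.0994 Bond=12.8811
(2,2): Delta=0.0000 Bond=0.0000
(3,0): Delta=-1.0000 Bond=94.2095
(3,1): Delta=-0.6743 Bond=69.8800
(3,2): Delta=0.0000 Bond=0.0000
(3,3): Delta=0.0000 Bond=0.0000
V0=0.4432

Arbitrage-free pricing uses the up-move probability p* = (R−d)/(u−d) = 0.8065, discounting each step at R = 1.05.
Terminal payoffs: V(4,0)=42.3952, V(4,1)=20.4918, V(4,2)=0.0000, V(4,3)=0.0000, V(4,4)=0.0000
(3,0): S=70.6560. Δ = (V_up−V_dn)/(S_up−S_dn) = (20.4918−42.3952)/(78.4282−56.5248) = -1.0000. V = [p*·20.4918 + (1−p*)·42.3952]/1.05 = 23.5535. B = V − Δ·S = 94.2095.
(3,1): S=98.0352. Δ = (V_up−V_dn)/(S_up−S_dn) = (0.0000−20.4918)/(108.8191−78.4282) = -0.6743. V = [p*·0.0000 + (1−p*)·20.4918]/1.05 = 3.7773. B = V − Δ·S = 69.8800.
(3,2): S=136.0238. Δ = (V_up−V_dn)/(S_up−S_dn) = (0.0000−0.0000)/(150.9865−108.8191) = 0.0000. V = [p*·0.0000 + (1−p*)·0.0000]/1.05 = 0.0000. B = V − Δ·S = 0.0000.
(3,3): S=188.7331. Δ = (V_up−V_dn)/(S_up−S_dn) = (0.0000−0.0000)/(209.4937−150.9865) = 0.0000. V = [p*·0.0000 + (1−p*)·0.0000]/1.05 = 0.0000. B = V − Δ·S = 0.0000.
(2,0): S=88.3200. Δ = (V_up−V_dn)/(S_up−S_dn) = (3.7773−23.5535)/(98.0352−70.6560) = -0.7223. V = [p*·3.7773 + (1−p*)·23.5535]/1.05 = 7.2428. B = V − Δ·S = 71.0371.
(2,1): S=122.5440. Δ = (V_up−V_dn)/(S_up−S_dn) = (0.0000−3.7773)/(136.0238−98.0352) = -0.0994. V = [p*·0.0000 + (1−p*)·3.7773]/1.05 = 0.6963. B = V − Δ·S = 12.8811.
(2,2): S=170.0298. Δ = (V_up−V_dn)/(S_up−S_dn) = (0.0000−0.0000)/(188.7331−136.0238) = 0.0000. V = [p*·0.0000 + (1−p*)·0.0000]/1.05 = 0.0000. B = V − Δ·S = 0.0000.
(1,0): S=110.4000. Δ = (V_up−V_dn)/(S_up−S_dn) = (0.6963−7.2428)/(122.5440−88.3200) = -0.1913. V = [p*·0.6963 + (1−p*)·7.2428]/1.05 = 1.8699. B = V − Δ·S = 22.9877.
(1,1): S=153.1800. Δ = (V_up−V_dn)/(S_up−S_dn) = (0.0000−0.6963)/(170.0298−122.5440) = -0.0147. V = [p*·0.0000 + (1−p*)·0.6963]/1.05 = 0.1283. B = V − Δ·S = 2.3744.
(0,0): S=138.0000. Δ = (V_up−V_dn)/(S_up−S_dn) = (0.1283−1.8699)/(153.1800−110.4000) = -0.0407. V = [p*·0.1283 + (1−p*)·1.8699]/1.05 = 0.4432. B = V − Δ·S = 6.0610.
As a check, the time-0 holding Δ(0,0)·S0 + B(0,0) comes to 0.4432 — exactly V0.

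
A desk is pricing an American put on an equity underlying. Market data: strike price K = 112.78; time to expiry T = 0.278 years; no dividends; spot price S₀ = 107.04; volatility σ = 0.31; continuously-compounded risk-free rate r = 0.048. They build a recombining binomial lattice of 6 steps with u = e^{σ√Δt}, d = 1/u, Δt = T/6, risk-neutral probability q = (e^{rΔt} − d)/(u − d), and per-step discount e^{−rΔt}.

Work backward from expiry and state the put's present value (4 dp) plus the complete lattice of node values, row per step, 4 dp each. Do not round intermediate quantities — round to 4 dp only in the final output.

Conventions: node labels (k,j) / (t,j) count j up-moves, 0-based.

price = 9.9066
tree:
9.9066
14.0689 5.7885
19.2350 8.9652 2.6375
25.1592 13.3964 4.5739 0.7128
30.8152 19.1129 7.7394 1.4287 0.0000
36.1060 25.1592 12.6495 2.8637 0.0000 0.0000
41.0554 30.8152 19.1129 5.7400 0.0000 0.0000 0.0000

Δt=0.04633  u=1.06900  d=0.93545  q=0.49999  discount=0.99778
step 6 (expiry): payoffs max(K−S,0) = 41.0554 30.8152 19.1129 5.7400 0.0000 0.0000 0.0000
k=5: (k=5,j=0): S=76.6740, K−S=36.1060, hold=35.8555 ⇒ V=36.1060 exercise | (k=5,j=1): S=87.6208, K−S=25.1592, hold=24.9087 ⇒ V=25.1592 exercise | (k=5,j=2): S=100.1305, K−S=12.6495, hold=12.3989 ⇒ V=12.6495 exercise | (k=5,j=3): S=114.4263, K−S=0.0000, hold=2.8637 ⇒ V=2.8637 continue | (k=5,j=4): S=130.7630, K−S=0.0000, hold=0.0000 ⇒ V=0.0000 continue | (k=5,j=5): S=149.4322, K−S=0.0000, hold=0.0000 ⇒ V=0.0000 continue
k=4: (k=4,j=0): S=81.9648, K−S=30.8152, hold=30.5646 ⇒ V=30.8152 exercise | (k=4,j=1): S=93.6671, K−S=19.1129, hold=18.8624 ⇒ V=19.1129 exercise | (k=4,j=2): S=107.0400, K−S=5.7400, hold=7.7394 ⇒ V=7.7394 continue | (k=4,j=3): S=122.3222, K−S=0.0000, hold=1.4287 ⇒ V=1.4287 continue | (k=4,j=4): S=139.7863, K−S=0.0000, hold=0.0000 ⇒ V=0.0000 continue
k=3: (k=3,j=0): S=87.6208, K−S=25.1592, hold=24.9087 ⇒ V=25.1592 exercise | (k=3,j=1): S=100.1305, K−S=12.6495, hold=13.3964 ⇒ V=13.3964 continue | (k=3,j=2): S=114.4263, K−S=0.0000, hold=4.5739 ⇒ V=4.5739 continue | (k=3,j=3): S=130.7630, K−S=0.0000, hold=0.7128 ⇒ V=0.7128 continue
k=2: (k=2,j=0): S=93.6671, K−S=19.1129, hold=19.2350 ⇒ V=19.2350 continue | (k=2,j=1): S=107.0400, K−S=5.7400, hold=8.9652 ⇒ V=8.9652 continue | (k=2,j=2): S=122.3222, K−S=0.0000, hold=2.6375 ⇒ V=2.6375 continue
k=1: (k=1,j=0): S=100.1305, K−S=12.6495, hold=14.0689 ⇒ V=14.0689 continue | (k=1,j=1): S=114.4263, K−S=0.0000, hold=5.7885 ⇒ V=5.7885 continue
k=0: (k=0,j=0): S=107.0400, K−S=5.7400, hold=9.9066 ⇒ V=9.9066 continue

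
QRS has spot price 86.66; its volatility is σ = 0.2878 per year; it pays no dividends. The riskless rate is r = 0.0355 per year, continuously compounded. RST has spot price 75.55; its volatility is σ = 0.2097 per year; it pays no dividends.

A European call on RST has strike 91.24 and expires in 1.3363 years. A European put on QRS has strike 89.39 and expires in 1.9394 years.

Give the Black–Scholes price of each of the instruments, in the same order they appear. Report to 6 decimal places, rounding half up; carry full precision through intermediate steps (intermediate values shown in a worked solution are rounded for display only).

[RST call K=91.24]
σ√T = 0.2097·√1.3363 = 0.242410
d₁ = (ln(S/K) + (r+σ²/2)T) / (σ√T) = (ln(75.55/91.24) + (0.0355+0.2097²/2)·1.3363) / 0.242410 = (-0.188699 + 0.076820) / 0.242410 = -0.461527
d₂ = d₁ − σ√T = -0.461527 − 0.242410 = -0.703937
e^{−rT} = 0.953669
N(d₁) = 0.322210,  N(d₂) = 0.240736
price = S·N(d₁) − K·e^{−rT}·N(d₂) = 24.342982 − 20.947101 = 3.395881
[QRS put K=89.39]
σ√T = 0.2878·√1.9394 = 0.400797
d₁ = (ln(S/K) + (r+σ²/2)T) / (σ√T) = (ln(86.66/89.39) + (0.0355+0.2878²/2)·1.9394) / 0.400797 = (-0.031016 + 0.149168) / 0.400797 = 0.294791
d₂ = d₁ − σ√T = 0.294791 − 0.400797 = -0.106006
e^{−rT} = 0.933468
N(−d₁) = 0.384077,  N(−d₂) = 0.542211
price = K·e^{−rT}·N(−d₂) − S·N(−d₁) = 45.243560 − 33.284087 = 11.959472

price(RST call K=91.24) = 3.395881
price(QRS put K=89.39) = 11.959472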